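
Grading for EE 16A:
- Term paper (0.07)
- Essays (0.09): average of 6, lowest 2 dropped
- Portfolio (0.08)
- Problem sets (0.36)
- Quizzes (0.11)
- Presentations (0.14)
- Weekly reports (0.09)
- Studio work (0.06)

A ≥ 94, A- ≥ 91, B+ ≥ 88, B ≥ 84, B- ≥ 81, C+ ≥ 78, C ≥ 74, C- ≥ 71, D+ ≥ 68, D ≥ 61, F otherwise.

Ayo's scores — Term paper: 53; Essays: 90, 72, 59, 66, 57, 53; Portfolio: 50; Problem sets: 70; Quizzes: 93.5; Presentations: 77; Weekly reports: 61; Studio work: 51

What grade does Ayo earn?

D+

Essays: drop 53, 57 → average of remaining 4 = 287/4 = 71.75
Weighted total:
  Term paper 53 × 0.07 = 3.71
  Essays 71.75 × 0.09 = 6.4575
  Portfolio 50 × 0.08 = 4
  Problem sets 70 × 0.36 = 25.2
  Quizzes 93.5 × 0.11 = 10.285
  Presentations 77 × 0.14 = 10.78
  Weekly reports 61 × 0.09 = 5.49
  Studio work 51 × 0.06 = 3.06
Sum = 68.9825
68.9825 is ≥ 68 and < 71 → D+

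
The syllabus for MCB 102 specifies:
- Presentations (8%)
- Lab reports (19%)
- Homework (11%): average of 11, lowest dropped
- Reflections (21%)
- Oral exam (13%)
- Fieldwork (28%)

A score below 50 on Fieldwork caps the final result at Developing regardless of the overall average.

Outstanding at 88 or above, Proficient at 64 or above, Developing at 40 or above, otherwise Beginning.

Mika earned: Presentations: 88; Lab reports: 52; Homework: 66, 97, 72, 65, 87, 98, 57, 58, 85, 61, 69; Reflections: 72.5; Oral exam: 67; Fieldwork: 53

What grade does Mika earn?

Proficient

Homework: drop 57 → average of remaining 10 = 758/10 = 75.8
Fieldwork score 53 ≥ 50: minimum met.
Weighted total:
  Presentations 88 × 0.08 = 7.04
  Lab reports 52 × 0.19 = 9.88
  Homework 75.8 × 0.11 = 8.338
  Reflections 72.5 × 0.21 = 15.225
  Oral exam 67 × 0.13 = 8.71
  Fieldwork 53 × 0.28 = 14.84
Sum = 64.033
64.033 is ≥ 64 and < 88 → Proficient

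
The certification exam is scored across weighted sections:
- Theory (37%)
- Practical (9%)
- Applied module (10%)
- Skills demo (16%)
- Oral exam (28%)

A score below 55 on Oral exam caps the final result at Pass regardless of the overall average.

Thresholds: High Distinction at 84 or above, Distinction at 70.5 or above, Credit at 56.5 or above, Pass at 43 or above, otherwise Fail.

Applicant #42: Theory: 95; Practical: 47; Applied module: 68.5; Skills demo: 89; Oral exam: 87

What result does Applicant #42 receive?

Oral exam score 87 ≥ 55: minimum met.
Weighted total:
  Theory 95 × 0.37 = 35.15
  Practical 47 × 0.09 = 4.23
  Applied module 68.5 × 0.1 = 6.85
  Skills demo 89 × 0.16 = 14.24
  Oral exam 87 × 0.28 = 24.36
Sum = 84.83
84.83 ≥ 84 → High Distinction

High Distinction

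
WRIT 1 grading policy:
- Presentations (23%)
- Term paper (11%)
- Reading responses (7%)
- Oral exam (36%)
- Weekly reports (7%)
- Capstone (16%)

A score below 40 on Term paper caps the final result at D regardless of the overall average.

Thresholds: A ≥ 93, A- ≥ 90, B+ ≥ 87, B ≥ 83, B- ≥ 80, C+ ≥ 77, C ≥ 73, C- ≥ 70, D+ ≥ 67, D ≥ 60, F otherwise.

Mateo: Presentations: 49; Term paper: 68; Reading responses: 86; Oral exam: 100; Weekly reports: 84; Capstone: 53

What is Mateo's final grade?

Term paper score 68 ≥ 40: minimum met.
Weighted total:
  Presentations 49 × 0.23 = 11.27
  Term paper 68 × 0.11 = 7.48
  Reading responses 86 × 0.07 = 6.02
  Oral exam 100 × 0.36 = 36
  Weekly reports 84 × 0.07 = 5.88
  Capstone 53 × 0.16 = 8.48
Sum = 75.13
75.13 is ≥ 73 and < 77 → C

C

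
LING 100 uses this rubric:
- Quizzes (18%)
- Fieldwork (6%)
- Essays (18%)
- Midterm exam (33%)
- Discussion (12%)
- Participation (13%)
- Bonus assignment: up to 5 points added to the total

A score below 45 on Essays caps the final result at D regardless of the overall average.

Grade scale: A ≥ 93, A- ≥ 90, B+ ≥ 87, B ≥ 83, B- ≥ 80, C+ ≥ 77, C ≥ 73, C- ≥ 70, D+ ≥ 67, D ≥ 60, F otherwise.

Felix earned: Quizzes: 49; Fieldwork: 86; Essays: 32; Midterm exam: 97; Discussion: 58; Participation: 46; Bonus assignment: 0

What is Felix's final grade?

Essays score 32 < 45: minimum not met.
Weighted total:
  Quizzes 49 × 0.18 = 8.82
  Fieldwork 86 × 0.06 = 5.16
  Essays 32 × 0.18 = 5.76
  Midterm exam 97 × 0.33 = 32.01
  Discussion 58 × 0.12 = 6.96
  Participation 46 × 0.13 = 5.98
Sum = 64.69
Bonus assignment: 64.69 + 0 = 64.69
64.69 would be D; cap at D applies → D.

D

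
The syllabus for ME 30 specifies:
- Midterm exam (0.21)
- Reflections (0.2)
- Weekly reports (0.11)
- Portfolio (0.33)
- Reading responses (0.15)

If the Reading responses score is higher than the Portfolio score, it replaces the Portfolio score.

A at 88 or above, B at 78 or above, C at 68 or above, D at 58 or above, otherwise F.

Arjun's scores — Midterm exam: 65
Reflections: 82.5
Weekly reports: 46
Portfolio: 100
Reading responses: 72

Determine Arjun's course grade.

Reading responses (72) ≤ Portfolio (100), so Portfolio stays at 100.
Weighted total:
  Midterm exam 65 × 0.21 = 13.65
  Reflections 82.5 × 0.2 = 16.5
  Weekly reports 46 × 0.11 = 5.06
  Portfolio 100 × 0.33 = 33
  Reading responses 72 × 0.15 = 10.8
Sum = 79.01
79.01 is ≥ 78 and < 88 → B

B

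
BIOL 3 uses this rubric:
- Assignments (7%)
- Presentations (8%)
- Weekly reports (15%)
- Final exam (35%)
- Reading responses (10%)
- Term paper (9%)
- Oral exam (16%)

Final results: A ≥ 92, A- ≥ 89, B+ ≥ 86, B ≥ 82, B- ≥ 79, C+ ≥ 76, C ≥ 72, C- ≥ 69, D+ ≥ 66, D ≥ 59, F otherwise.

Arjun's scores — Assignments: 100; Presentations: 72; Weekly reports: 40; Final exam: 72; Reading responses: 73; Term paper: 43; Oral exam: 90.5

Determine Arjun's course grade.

Weighted total:
  Assignments 100 × 0.07 = 7
  Presentations 72 × 0.08 = 5.76
  Weekly reports 40 × 0.15 = 6
  Final exam 72 × 0.35 = 25.2
  Reading responses 73 × 0.1 = 7.3
  Term paper 43 × 0.09 = 3.87
  Oral exam 90.5 × 0.16 = 14.48
Sum = 69.61
69.61 is ≥ 69 and < 72 → C-

C-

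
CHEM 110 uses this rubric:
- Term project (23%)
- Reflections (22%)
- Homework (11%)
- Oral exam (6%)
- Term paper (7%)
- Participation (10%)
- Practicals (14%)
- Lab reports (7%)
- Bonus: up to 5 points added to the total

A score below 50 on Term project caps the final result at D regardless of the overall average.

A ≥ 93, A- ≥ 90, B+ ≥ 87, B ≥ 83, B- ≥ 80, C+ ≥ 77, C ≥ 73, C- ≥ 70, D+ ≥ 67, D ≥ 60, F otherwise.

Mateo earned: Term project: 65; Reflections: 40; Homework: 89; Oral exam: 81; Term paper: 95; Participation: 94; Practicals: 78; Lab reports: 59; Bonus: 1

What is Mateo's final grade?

Term project score 65 ≥ 50: minimum met.
Weighted total:
  Term project 65 × 0.23 = 14.95
  Reflections 40 × 0.22 = 8.8
  Homework 89 × 0.11 = 9.79
  Oral exam 81 × 0.06 = 4.86
  Term paper 95 × 0.07 = 6.65
  Participation 94 × 0.1 = 9.4
  Practicals 78 × 0.14 = 10.92
  Lab reports 59 × 0.07 = 4.13
Sum = 69.5
Bonus: 69.5 + 1 = 70.5
70.5 is ≥ 70 and < 73 → C-

C-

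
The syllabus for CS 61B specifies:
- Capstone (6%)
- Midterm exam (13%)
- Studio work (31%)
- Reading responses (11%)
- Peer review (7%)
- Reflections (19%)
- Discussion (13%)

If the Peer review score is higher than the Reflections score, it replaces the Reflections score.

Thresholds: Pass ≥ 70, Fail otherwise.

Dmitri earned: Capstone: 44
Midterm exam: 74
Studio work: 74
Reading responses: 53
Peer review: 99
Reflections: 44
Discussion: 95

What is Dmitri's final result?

Pass

Peer review (99) > Reflections (44), so Reflections counts as 99.
Weighted total:
  Capstone 44 × 0.06 = 2.64
  Midterm exam 74 × 0.13 = 9.62
  Studio work 74 × 0.31 = 22.94
  Reading responses 53 × 0.11 = 5.83
  Peer review 99 × 0.07 = 6.93
  Reflections 99 × 0.19 = 18.81
  Discussion 95 × 0.13 = 12.35
Sum = 79.12
79.12 ≥ 70 → Pass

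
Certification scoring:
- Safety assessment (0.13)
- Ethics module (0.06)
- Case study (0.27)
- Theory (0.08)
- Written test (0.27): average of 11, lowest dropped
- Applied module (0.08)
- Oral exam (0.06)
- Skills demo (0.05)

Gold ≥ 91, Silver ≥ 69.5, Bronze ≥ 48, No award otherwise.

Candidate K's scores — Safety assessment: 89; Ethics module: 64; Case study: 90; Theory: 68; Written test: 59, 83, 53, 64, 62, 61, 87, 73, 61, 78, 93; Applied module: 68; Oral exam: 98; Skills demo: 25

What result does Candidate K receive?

Silver

Written test: drop 53 → average of remaining 10 = 721/10 = 72.1
Weighted total:
  Safety assessment 89 × 0.13 = 11.57
  Ethics module 64 × 0.06 = 3.84
  Case study 90 × 0.27 = 24.3
  Theory 68 × 0.08 = 5.44
  Written test 72.1 × 0.27 = 19.467
  Applied module 68 × 0.08 = 5.44
  Oral exam 98 × 0.06 = 5.88
  Skills demo 25 × 0.05 = 1.25
Sum = 77.187
77.187 is ≥ 69.5 and < 91 → Silver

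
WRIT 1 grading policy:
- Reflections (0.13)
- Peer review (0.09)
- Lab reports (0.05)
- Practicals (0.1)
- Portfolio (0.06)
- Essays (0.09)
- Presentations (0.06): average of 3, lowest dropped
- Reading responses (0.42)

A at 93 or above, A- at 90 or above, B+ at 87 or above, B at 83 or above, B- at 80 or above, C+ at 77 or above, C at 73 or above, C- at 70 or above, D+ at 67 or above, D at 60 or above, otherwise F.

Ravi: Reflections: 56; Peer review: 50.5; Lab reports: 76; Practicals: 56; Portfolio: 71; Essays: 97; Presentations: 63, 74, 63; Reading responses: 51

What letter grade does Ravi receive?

Presentations: drop 63 → average of remaining 2 = 137/2 = 68.5
Weighted total:
  Reflections 56 × 0.13 = 7.28
  Peer review 50.5 × 0.09 = 4.545
  Lab reports 76 × 0.05 = 3.8
  Practicals 56 × 0.1 = 5.6
  Portfolio 71 × 0.06 = 4.26
  Essays 97 × 0.09 = 8.73
  Presentations 68.5 × 0.06 = 4.11
  Reading responses 51 × 0.42 = 21.42
Sum = 59.745
59.745 < 60 → F

F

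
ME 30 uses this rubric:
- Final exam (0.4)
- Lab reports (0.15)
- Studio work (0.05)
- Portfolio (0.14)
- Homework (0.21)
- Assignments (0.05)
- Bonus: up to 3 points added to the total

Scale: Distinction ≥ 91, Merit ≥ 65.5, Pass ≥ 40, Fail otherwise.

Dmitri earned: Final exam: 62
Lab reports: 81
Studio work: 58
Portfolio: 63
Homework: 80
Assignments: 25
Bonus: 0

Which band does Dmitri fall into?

Merit

Weighted total:
  Final exam 62 × 0.4 = 24.8
  Lab reports 81 × 0.15 = 12.15
  Studio work 58 × 0.05 = 2.9
  Portfolio 63 × 0.14 = 8.82
  Homework 80 × 0.21 = 16.8
  Assignments 25 × 0.05 = 1.25
Sum = 66.72
Bonus: 66.72 + 0 = 66.72
66.72 is ≥ 65.5 and < 91 → Merit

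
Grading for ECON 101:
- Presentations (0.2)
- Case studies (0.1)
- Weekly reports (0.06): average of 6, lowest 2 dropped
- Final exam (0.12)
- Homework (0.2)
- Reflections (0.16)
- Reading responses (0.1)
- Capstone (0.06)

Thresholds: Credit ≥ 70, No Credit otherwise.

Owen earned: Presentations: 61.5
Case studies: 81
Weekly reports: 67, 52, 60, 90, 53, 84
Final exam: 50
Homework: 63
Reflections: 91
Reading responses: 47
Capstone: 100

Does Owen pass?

Weekly reports: drop 52, 53 → average of remaining 4 = 301/4 = 75.25
Weighted total:
  Presentations 61.5 × 0.2 = 12.3
  Case studies 81 × 0.1 = 8.1
  Weekly reports 75.25 × 0.06 = 4.515
  Final exam 50 × 0.12 = 6
  Homework 63 × 0.2 = 12.6
  Reflections 91 × 0.16 = 14.56
  Reading responses 47 × 0.1 = 4.7
  Capstone 100 × 0.06 = 6
Sum = 68.775
68.775 < 70 → No Credit

No Credit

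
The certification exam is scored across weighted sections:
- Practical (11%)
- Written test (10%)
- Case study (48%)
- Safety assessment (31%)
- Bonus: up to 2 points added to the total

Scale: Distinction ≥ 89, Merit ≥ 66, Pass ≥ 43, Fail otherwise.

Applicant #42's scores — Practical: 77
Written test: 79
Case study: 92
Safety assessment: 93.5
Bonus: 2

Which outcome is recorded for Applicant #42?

Distinction

Weighted total:
  Practical 77 × 0.11 = 8.47
  Written test 79 × 0.1 = 7.9
  Case study 92 × 0.48 = 44.16
  Safety assessment 93.5 × 0.31 = 28.985
Sum = 89.515
Bonus: 89.515 + 2 = 91.515
91.515 ≥ 89 → Distinction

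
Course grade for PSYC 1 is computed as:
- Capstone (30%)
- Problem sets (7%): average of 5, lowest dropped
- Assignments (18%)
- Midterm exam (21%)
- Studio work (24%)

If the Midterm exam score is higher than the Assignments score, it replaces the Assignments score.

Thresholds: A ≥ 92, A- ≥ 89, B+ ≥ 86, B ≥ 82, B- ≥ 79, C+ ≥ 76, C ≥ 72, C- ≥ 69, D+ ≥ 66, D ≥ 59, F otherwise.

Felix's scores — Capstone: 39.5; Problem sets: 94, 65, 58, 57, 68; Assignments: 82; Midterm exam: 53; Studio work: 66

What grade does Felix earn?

Problem sets: drop 57 → average of remaining 4 = 285/4 = 71.25
Midterm exam (53) ≤ Assignments (82), so Assignments stays at 82.
Weighted total:
  Capstone 39.5 × 0.3 = 11.85
  Problem sets 71.25 × 0.07 = 4.9875
  Assignments 82 × 0.18 = 14.76
  Midterm exam 53 × 0.21 = 11.13
  Studio work 66 × 0.24 = 15.84
Sum = 58.5675
58.5675 < 59 → F

F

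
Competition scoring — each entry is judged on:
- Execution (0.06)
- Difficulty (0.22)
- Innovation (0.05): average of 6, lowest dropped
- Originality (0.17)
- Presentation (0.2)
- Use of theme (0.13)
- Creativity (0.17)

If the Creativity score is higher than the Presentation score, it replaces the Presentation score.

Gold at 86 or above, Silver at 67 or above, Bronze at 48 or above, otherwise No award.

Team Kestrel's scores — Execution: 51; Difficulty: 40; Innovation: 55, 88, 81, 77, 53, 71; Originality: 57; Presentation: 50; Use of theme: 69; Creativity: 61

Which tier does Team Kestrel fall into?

Innovation: drop 53 → average of remaining 5 = 372/5 = 74.4
Creativity (61) > Presentation (50), so Presentation counts as 61.
Weighted total:
  Execution 51 × 0.06 = 3.06
  Difficulty 40 × 0.22 = 8.8
  Innovation 74.4 × 0.05 = 3.72
  Originality 57 × 0.17 = 9.69
  Presentation 61 × 0.2 = 12.2
  Use of theme 69 × 0.13 = 8.97
  Creativity 61 × 0.17 = 10.37
Sum = 56.81
56.81 is ≥ 48 and < 67 → Bronze

Bronze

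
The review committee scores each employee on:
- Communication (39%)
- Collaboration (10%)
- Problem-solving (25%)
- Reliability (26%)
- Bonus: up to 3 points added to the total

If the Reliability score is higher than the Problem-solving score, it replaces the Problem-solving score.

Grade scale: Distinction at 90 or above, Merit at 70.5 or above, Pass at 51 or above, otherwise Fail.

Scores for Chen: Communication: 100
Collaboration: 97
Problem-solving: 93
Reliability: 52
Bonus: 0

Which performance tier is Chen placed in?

Reliability (52) ≤ Problem-solving (93), so Problem-solving stays at 93.
Weighted total:
  Communication 100 × 0.39 = 39
  Collaboration 97 × 0.1 = 9.7
  Problem-solving 93 × 0.25 = 23.25
  Reliability 52 × 0.26 = 13.52
Sum = 85.47
Bonus: 85.47 + 0 = 85.47
85.47 is ≥ 70.5 and < 90 → Merit

Merit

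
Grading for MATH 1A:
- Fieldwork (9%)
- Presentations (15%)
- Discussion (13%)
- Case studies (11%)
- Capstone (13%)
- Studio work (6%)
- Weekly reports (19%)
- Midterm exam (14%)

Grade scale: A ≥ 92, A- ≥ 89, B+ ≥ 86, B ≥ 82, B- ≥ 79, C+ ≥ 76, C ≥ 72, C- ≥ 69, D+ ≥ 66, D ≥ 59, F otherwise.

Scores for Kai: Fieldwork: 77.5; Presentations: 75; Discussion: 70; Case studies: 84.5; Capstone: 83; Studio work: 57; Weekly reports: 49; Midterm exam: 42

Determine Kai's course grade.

Weighted total:
  Fieldwork 77.5 × 0.09 = 6.975
  Presentations 75 × 0.15 = 11.25
  Discussion 70 × 0.13 = 9.1
  Case studies 84.5 × 0.11 = 9.295
  Capstone 83 × 0.13 = 10.79
  Studio work 57 × 0.06 = 3.42
  Weekly reports 49 × 0.19 = 9.31
  Midterm exam 42 × 0.14 = 5.88
Sum = 66.02
66.02 is ≥ 66 and < 69 → D+

D+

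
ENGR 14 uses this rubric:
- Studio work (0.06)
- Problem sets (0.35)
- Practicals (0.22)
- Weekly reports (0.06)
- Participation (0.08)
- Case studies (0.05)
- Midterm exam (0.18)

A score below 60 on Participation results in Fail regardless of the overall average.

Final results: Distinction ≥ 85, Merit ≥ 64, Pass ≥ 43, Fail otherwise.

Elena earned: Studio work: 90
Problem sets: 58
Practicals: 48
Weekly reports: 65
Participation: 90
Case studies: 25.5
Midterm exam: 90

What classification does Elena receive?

Participation score 90 ≥ 60: minimum met.
Weighted total:
  Studio work 90 × 0.06 = 5.4
  Problem sets 58 × 0.35 = 20.3
  Practicals 48 × 0.22 = 10.56
  Weekly reports 65 × 0.06 = 3.9
  Participation 90 × 0.08 = 7.2
  Case studies 25.5 × 0.05 = 1.275
  Midterm exam 90 × 0.18 = 16.2
Sum = 64.835
64.835 is ≥ 64 and < 85 → Merit

Merit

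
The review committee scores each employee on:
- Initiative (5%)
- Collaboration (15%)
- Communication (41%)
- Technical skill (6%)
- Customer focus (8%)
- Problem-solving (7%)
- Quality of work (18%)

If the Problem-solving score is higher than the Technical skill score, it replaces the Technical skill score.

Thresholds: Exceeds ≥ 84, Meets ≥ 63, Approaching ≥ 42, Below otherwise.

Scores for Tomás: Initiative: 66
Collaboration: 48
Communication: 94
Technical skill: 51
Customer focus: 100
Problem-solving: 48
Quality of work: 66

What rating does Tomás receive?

Meets

Problem-solving (48) ≤ Technical skill (51), so Technical skill stays at 51.
Weighted total:
  Initiative 66 × 0.05 = 3.3
  Collaboration 48 × 0.15 = 7.2
  Communication 94 × 0.41 = 38.54
  Technical skill 51 × 0.06 = 3.06
  Customer focus 100 × 0.08 = 8
  Problem-solving 48 × 0.07 = 3.36
  Quality of work 66 × 0.18 = 11.88
Sum = 75.34
75.34 is ≥ 63 and < 84 → Meets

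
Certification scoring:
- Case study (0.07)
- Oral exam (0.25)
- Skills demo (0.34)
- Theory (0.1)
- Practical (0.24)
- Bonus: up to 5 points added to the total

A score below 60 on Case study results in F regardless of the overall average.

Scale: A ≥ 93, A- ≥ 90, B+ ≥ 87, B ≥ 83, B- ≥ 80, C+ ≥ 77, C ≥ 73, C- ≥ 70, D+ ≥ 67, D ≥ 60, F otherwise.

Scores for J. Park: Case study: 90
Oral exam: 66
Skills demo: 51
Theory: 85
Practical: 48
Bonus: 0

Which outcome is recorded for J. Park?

Case study score 90 ≥ 60: minimum met.
Weighted total:
  Case study 90 × 0.07 = 6.3
  Oral exam 66 × 0.25 = 16.5
  Skills demo 51 × 0.34 = 17.34
  Theory 85 × 0.1 = 8.5
  Practical 48 × 0.24 = 11.52
Sum = 60.16
Bonus: 60.16 + 0 = 60.16
60.16 is ≥ 60 and < 67 → D

D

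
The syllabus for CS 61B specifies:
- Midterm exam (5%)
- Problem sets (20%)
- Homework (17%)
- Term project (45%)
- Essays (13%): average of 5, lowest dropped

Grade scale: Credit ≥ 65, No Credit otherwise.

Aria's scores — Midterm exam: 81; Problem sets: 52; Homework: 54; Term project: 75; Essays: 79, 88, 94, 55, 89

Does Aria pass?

Essays: drop 55 → average of remaining 4 = 350/4 = 87.5
Weighted total:
  Midterm exam 81 × 0.05 = 4.05
  Problem sets 52 × 0.2 = 10.4
  Homework 54 × 0.17 = 9.18
  Term project 75 × 0.45 = 33.75
  Essays 87.5 × 0.13 = 11.375
Sum = 68.755
68.755 ≥ 65 → Credit

Credit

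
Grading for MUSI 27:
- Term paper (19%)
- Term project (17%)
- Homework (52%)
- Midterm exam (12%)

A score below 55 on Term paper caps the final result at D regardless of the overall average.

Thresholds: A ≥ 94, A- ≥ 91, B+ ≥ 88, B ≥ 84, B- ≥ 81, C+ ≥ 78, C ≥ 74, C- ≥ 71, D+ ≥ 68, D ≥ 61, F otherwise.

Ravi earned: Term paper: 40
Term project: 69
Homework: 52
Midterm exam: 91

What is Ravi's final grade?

Term paper score 40 < 55: minimum not met.
Weighted total:
  Term paper 40 × 0.19 = 7.6
  Term project 69 × 0.17 = 11.73
  Homework 52 × 0.52 = 27.04
  Midterm exam 91 × 0.12 = 10.92
Sum = 57.29
57.29 would be F; cap at D applies → F.

F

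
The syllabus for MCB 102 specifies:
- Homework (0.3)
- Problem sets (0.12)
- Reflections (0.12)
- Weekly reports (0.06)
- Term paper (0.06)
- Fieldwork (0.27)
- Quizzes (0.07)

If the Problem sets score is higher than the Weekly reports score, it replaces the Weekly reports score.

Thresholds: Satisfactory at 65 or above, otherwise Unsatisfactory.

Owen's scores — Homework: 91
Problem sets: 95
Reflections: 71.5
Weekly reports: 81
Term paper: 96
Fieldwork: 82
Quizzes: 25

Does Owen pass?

Satisfactory

Problem sets (95) > Weekly reports (81), so Weekly reports counts as 95.
Weighted total:
  Homework 91 × 0.3 = 27.3
  Problem sets 95 × 0.12 = 11.4
  Reflections 71.5 × 0.12 = 8.58
  Weekly reports 95 × 0.06 = 5.7
  Term paper 96 × 0.06 = 5.76
  Fieldwork 82 × 0.27 = 22.14
  Quizzes 25 × 0.07 = 1.75
Sum = 82.63
82.63 ≥ 65 → Satisfactory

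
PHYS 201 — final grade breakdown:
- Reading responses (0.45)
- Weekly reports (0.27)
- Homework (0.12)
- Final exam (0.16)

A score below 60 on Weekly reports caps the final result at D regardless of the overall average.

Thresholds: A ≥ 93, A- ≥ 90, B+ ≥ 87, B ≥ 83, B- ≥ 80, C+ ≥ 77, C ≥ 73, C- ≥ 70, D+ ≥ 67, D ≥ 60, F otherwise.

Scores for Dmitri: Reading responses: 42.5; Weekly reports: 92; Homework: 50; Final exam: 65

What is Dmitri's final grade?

D

Weekly reports score 92 ≥ 60: minimum met.
Weighted total:
  Reading responses 42.5 × 0.45 = 19.125
  Weekly reports 92 × 0.27 = 24.84
  Homework 50 × 0.12 = 6
  Final exam 65 × 0.16 = 10.4
Sum = 60.365
60.365 is ≥ 60 and < 67 → D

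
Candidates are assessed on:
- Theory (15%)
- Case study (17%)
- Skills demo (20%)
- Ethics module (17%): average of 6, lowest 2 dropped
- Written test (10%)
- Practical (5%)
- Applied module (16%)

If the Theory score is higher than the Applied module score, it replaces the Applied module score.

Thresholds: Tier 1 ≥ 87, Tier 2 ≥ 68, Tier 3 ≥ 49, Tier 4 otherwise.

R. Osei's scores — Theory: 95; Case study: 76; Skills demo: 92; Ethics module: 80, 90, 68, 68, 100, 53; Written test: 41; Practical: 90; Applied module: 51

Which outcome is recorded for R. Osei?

Tier 2

Ethics module: drop 53, 68 → average of remaining 4 = 338/4 = 84.5
Theory (95) > Applied module (51), so Applied module counts as 95.
Weighted total:
  Theory 95 × 0.15 = 14.25
  Case study 76 × 0.17 = 12.92
  Skills demo 92 × 0.2 = 18.4
  Ethics module 84.5 × 0.17 = 14.365
  Written test 41 × 0.1 = 4.1
  Practical 90 × 0.05 = 4.5
  Applied module 95 × 0.16 = 15.2
Sum = 83.735
83.735 is ≥ 68 and < 87 → Tier 2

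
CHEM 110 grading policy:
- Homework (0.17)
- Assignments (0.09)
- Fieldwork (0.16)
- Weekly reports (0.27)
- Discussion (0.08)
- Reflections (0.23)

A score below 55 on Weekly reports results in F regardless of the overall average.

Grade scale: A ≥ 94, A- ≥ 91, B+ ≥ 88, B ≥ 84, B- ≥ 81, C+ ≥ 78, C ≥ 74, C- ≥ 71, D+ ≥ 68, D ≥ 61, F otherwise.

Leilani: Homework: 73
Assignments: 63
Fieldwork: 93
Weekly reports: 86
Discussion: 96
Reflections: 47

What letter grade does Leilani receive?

C

Weekly reports score 86 ≥ 55: minimum met.
Weighted total:
  Homework 73 × 0.17 = 12.41
  Assignments 63 × 0.09 = 5.67
  Fieldwork 93 × 0.16 = 14.88
  Weekly reports 86 × 0.27 = 23.22
  Discussion 96 × 0.08 = 7.68
  Reflections 47 × 0.23 = 10.81
Sum = 74.67
74.67 is ≥ 74 and < 78 → C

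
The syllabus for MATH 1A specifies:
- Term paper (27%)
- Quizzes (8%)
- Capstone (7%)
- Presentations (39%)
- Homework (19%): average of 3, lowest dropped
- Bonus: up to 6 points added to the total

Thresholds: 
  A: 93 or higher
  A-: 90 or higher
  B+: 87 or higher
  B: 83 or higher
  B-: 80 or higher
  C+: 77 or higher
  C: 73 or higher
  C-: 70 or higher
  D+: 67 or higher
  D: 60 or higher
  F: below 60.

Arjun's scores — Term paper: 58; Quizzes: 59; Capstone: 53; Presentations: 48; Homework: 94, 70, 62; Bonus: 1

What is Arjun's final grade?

Homework: drop 62 → average of remaining 2 = 164/2 = 82
Weighted total:
  Term paper 58 × 0.27 = 15.66
  Quizzes 59 × 0.08 = 4.72
  Capstone 53 × 0.07 = 3.71
  Presentations 48 × 0.39 = 18.72
  Homework 82 × 0.19 = 15.58
Sum = 58.39
Bonus: 58.39 + 1 = 59.39
59.39 < 60 → F

F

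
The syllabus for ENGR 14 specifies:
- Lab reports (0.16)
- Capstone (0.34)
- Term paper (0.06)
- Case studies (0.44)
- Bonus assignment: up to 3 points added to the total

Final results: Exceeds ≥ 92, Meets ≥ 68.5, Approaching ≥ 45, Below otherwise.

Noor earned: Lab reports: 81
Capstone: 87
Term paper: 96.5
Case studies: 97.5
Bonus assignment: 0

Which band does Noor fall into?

Meets

Weighted total:
  Lab reports 81 × 0.16 = 12.96
  Capstone 87 × 0.34 = 29.58
  Term paper 96.5 × 0.06 = 5.79
  Case studies 97.5 × 0.44 = 42.9
Sum = 91.23
Bonus assignment: 91.23 + 0 = 91.23
91.23 is ≥ 68.5 and < 92 → Meets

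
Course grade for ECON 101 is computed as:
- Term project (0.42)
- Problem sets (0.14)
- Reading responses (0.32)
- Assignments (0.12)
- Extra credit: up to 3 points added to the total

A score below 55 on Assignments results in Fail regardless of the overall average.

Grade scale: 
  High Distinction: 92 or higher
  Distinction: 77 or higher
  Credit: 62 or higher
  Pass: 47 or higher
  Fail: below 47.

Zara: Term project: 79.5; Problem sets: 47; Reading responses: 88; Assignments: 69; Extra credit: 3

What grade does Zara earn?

Distinction

Assignments score 69 ≥ 55: minimum met.
Weighted total:
  Term project 79.5 × 0.42 = 33.39
  Problem sets 47 × 0.14 = 6.58
  Reading responses 88 × 0.32 = 28.16
  Assignments 69 × 0.12 = 8.28
Sum = 76.41
Extra credit: 76.41 + 3 = 79.41
79.41 is ≥ 77 and < 92 → Distinction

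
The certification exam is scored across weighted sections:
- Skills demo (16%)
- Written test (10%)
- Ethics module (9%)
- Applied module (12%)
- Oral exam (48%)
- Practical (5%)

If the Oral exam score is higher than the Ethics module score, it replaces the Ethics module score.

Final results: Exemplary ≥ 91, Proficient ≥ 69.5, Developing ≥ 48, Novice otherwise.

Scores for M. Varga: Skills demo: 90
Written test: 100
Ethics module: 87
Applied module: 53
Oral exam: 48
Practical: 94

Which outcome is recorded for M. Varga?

Oral exam (48) ≤ Ethics module (87), so Ethics module stays at 87.
Weighted total:
  Skills demo 90 × 0.16 = 14.4
  Written test 100 × 0.1 = 10
  Ethics module 87 × 0.09 = 7.83
  Applied module 53 × 0.12 = 6.36
  Oral exam 48 × 0.48 = 23.04
  Practical 94 × 0.05 = 4.7
Sum = 66.33
66.33 is ≥ 48 and < 69.5 → Developing

Developing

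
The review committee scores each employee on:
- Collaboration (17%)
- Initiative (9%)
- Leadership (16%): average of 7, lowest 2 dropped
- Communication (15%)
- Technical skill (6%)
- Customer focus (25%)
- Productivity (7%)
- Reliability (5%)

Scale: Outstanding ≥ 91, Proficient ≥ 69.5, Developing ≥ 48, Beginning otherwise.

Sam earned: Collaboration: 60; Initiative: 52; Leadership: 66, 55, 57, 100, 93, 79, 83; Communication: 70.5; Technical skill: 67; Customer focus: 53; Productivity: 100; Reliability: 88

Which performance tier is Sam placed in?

Leadership: drop 55, 57 → average of remaining 5 = 421/5 = 84.2
Weighted total:
  Collaboration 60 × 0.17 = 10.2
  Initiative 52 × 0.09 = 4.68
  Leadership 84.2 × 0.16 = 13.472
  Communication 70.5 × 0.15 = 10.575
  Technical skill 67 × 0.06 = 4.02
  Customer focus 53 × 0.25 = 13.25
  Productivity 100 × 0.07 = 7
  Reliability 88 × 0.05 = 4.4
Sum = 67.597
67.597 is ≥ 48 and < 69.5 → Developing

Developing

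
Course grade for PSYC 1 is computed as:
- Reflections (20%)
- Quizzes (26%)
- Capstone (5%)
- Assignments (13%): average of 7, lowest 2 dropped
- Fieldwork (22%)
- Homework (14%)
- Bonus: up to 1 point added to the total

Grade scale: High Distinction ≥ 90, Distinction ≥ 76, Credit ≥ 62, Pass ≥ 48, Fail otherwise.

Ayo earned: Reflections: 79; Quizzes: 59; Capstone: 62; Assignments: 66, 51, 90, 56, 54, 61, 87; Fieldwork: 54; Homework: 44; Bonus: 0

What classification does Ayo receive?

Pass

Assignments: drop 51, 54 → average of remaining 5 = 360/5 = 72
Weighted total:
  Reflections 79 × 0.2 = 15.8
  Quizzes 59 × 0.26 = 15.34
  Capstone 62 × 0.05 = 3.1
  Assignments 72 × 0.13 = 9.36
  Fieldwork 54 × 0.22 = 11.88
  Homework 44 × 0.14 = 6.16
Sum = 61.64
Bonus: 61.64 + 0 = 61.64
61.64 is ≥ 48 and < 62 → Pass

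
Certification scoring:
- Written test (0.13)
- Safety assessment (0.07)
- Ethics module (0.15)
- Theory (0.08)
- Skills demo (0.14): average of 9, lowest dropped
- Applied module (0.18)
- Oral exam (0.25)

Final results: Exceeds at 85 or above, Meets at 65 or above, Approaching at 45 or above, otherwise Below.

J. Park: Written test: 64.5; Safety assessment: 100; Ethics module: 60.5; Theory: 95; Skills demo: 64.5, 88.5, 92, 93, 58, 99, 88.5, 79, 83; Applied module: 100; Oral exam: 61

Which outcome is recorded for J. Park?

Skills demo: drop 58 → average of remaining 8 = 687.5/8 = 85.9375
Weighted total:
  Written test 64.5 × 0.13 = 8.385
  Safety assessment 100 × 0.07 = 7
  Ethics module 60.5 × 0.15 = 9.075
  Theory 95 × 0.08 = 7.6
  Skills demo 85.9375 × 0.14 = 12.03125
  Applied module 100 × 0.18 = 18
  Oral exam 61 × 0.25 = 15.25
Sum = 77.34125
77.34125 is ≥ 65 and < 85 → Meets

Meets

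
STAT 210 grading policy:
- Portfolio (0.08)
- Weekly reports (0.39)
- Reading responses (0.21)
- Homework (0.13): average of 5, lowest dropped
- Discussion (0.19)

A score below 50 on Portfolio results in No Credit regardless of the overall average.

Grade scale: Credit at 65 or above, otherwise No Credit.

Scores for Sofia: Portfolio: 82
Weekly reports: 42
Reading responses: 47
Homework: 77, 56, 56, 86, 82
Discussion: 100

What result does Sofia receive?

Homework: drop 56 → average of remaining 4 = 301/4 = 75.25
Portfolio score 82 ≥ 50: minimum met.
Weighted total:
  Portfolio 82 × 0.08 = 6.56
  Weekly reports 42 × 0.39 = 16.38
  Reading responses 47 × 0.21 = 9.87
  Homework 75.25 × 0.13 = 9.7825
  Discussion 100 × 0.19 = 19
Sum = 61.5925
61.5925 < 65 → No Credit

No Credit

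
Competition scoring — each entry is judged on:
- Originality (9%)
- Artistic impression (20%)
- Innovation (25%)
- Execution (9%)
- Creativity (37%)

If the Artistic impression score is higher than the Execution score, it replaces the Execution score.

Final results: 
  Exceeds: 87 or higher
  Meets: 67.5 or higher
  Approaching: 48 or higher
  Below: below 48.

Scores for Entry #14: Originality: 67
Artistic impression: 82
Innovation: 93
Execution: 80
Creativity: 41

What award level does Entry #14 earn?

Meets

Artistic impression (82) > Execution (80), so Execution counts as 82.
Weighted total:
  Originality 67 × 0.09 = 6.03
  Artistic impression 82 × 0.2 = 16.4
  Innovation 93 × 0.25 = 23.25
  Execution 82 × 0.09 = 7.38
  Creativity 41 × 0.37 = 15.17
Sum = 68.23
68.23 is ≥ 67.5 and < 87 → Meets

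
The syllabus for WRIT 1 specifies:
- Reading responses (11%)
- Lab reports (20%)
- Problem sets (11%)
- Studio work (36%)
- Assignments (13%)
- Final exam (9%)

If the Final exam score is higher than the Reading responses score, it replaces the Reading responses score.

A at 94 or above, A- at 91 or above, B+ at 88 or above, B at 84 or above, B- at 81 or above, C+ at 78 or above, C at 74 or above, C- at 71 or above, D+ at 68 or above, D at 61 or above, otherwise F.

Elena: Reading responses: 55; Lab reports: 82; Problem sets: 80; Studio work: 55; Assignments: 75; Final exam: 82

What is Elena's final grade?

C-

Final exam (82) > Reading responses (55), so Reading responses counts as 82.
Weighted total:
  Reading responses 82 × 0.11 = 9.02
  Lab reports 82 × 0.2 = 16.4
  Problem sets 80 × 0.11 = 8.8
  Studio work 55 × 0.36 = 19.8
  Assignments 75 × 0.13 = 9.75
  Final exam 82 × 0.09 = 7.38
Sum = 71.15
71.15 is ≥ 71 and < 74 → C-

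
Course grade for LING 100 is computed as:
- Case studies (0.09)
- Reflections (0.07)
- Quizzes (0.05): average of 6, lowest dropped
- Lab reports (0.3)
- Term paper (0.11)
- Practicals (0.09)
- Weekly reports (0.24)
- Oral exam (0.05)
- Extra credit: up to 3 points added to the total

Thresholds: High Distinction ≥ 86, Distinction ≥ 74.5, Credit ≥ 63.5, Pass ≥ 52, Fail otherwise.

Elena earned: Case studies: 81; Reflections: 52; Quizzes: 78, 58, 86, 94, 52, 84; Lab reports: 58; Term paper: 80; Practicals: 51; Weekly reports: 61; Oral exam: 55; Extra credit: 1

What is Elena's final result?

Credit

Quizzes: drop 52 → average of remaining 5 = 400/5 = 80
Weighted total:
  Case studies 81 × 0.09 = 7.29
  Reflections 52 × 0.07 = 3.64
  Quizzes 80 × 0.05 = 4
  Lab reports 58 × 0.3 = 17.4
  Term paper 80 × 0.11 = 8.8
  Practicals 51 × 0.09 = 4.59
  Weekly reports 61 × 0.24 = 14.64
  Oral exam 55 × 0.05 = 2.75
Sum = 63.11
Extra credit: 63.11 + 1 = 64.11
64.11 is ≥ 63.5 and < 74.5 → Credit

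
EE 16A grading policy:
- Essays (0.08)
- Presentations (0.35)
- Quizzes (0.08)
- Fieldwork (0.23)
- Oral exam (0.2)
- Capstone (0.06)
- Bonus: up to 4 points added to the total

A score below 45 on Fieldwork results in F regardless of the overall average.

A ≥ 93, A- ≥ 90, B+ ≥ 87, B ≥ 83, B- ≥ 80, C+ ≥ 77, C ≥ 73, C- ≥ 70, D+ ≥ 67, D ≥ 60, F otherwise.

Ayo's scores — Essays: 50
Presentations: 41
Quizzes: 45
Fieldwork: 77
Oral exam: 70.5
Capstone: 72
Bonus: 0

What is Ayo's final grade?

Fieldwork score 77 ≥ 45: minimum met.
Weighted total:
  Essays 50 × 0.08 = 4
  Presentations 41 × 0.35 = 14.35
  Quizzes 45 × 0.08 = 3.6
  Fieldwork 77 × 0.23 = 17.71
  Oral exam 70.5 × 0.2 = 14.1
  Capstone 72 × 0.06 = 4.32
Sum = 58.08
Bonus: 58.08 + 0 = 58.08
58.08 < 60 → F

F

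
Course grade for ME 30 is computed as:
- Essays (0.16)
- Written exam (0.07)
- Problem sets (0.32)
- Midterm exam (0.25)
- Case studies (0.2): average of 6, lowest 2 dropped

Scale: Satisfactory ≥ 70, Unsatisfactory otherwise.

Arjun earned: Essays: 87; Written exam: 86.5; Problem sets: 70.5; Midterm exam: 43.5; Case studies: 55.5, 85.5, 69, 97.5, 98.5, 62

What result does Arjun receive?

Satisfactory

Case studies: drop 55.5, 62 → average of remaining 4 = 350.5/4 = 87.625
Weighted total:
  Essays 87 × 0.16 = 13.92
  Written exam 86.5 × 0.07 = 6.055
  Problem sets 70.5 × 0.32 = 22.56
  Midterm exam 43.5 × 0.25 = 10.875
  Case studies 87.625 × 0.2 = 17.525
Sum = 70.935
70.935 ≥ 70 → Satisfactory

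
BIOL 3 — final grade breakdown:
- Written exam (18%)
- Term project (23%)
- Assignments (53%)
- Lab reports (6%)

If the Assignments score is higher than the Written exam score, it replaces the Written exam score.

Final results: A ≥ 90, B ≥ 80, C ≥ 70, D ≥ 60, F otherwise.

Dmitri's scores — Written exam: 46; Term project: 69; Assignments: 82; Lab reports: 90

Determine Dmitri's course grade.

C

Assignments (82) > Written exam (46), so Written exam counts as 82.
Weighted total:
  Written exam 82 × 0.18 = 14.76
  Term project 69 × 0.23 = 15.87
  Assignments 82 × 0.53 = 43.46
  Lab reports 90 × 0.06 = 5.4
Sum = 79.49
79.49 is ≥ 70 and < 80 → C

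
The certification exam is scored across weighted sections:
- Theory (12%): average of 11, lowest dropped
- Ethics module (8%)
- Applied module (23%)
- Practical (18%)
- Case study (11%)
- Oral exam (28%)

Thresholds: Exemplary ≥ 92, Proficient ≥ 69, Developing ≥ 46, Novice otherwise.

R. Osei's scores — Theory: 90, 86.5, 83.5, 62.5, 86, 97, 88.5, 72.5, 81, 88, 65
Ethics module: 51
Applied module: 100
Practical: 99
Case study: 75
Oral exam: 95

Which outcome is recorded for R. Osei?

Theory: drop 62.5 → average of remaining 10 = 838/10 = 83.8
Weighted total:
  Theory 83.8 × 0.12 = 10.056
  Ethics module 51 × 0.08 = 4.08
  Applied module 100 × 0.23 = 23
  Practical 99 × 0.18 = 17.82
  Case study 75 × 0.11 = 8.25
  Oral exam 95 × 0.28 = 26.6
Sum = 89.806
89.806 is ≥ 69 and < 92 → Proficient

Proficient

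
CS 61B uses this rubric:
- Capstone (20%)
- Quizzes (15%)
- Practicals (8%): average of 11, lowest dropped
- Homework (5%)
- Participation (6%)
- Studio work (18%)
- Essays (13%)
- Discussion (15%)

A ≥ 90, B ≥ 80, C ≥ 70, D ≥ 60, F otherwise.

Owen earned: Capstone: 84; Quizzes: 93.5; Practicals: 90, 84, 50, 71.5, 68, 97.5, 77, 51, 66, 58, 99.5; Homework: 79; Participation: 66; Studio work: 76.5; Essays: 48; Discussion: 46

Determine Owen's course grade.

C

Practicals: drop 50 → average of remaining 10 = 762.5/10 = 76.25
Weighted total:
  Capstone 84 × 0.2 = 16.8
  Quizzes 93.5 × 0.15 = 14.025
  Practicals 76.25 × 0.08 = 6.1
  Homework 79 × 0.05 = 3.95
  Participation 66 × 0.06 = 3.96
  Studio work 76.5 × 0.18 = 13.77
  Essays 48 × 0.13 = 6.24
  Discussion 46 × 0.15 = 6.9
Sum = 71.745
71.745 is ≥ 70 and < 80 → C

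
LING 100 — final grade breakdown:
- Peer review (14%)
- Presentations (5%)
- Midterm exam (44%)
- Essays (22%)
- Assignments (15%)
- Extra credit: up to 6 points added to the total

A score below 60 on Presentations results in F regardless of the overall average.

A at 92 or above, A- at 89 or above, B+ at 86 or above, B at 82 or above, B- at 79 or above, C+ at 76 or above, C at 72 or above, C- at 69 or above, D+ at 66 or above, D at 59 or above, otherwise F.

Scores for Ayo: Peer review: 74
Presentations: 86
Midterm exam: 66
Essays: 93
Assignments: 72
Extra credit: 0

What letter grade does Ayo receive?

C

Presentations score 86 ≥ 60: minimum met.
Weighted total:
  Peer review 74 × 0.14 = 10.36
  Presentations 86 × 0.05 = 4.3
  Midterm exam 66 × 0.44 = 29.04
  Essays 93 × 0.22 = 20.46
  Assignments 72 × 0.15 = 10.8
Sum = 74.96
Extra credit: 74.96 + 0 = 74.96
74.96 is ≥ 72 and < 76 → C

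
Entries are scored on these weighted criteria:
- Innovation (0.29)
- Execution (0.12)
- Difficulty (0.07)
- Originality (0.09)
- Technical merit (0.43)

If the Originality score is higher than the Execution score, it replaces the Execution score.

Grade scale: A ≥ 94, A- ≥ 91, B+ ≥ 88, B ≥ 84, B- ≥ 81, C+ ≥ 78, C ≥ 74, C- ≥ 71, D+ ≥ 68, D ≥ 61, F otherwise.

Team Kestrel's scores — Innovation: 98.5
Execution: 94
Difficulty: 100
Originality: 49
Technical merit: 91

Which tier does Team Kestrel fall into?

B+

Originality (49) ≤ Execution (94), so Execution stays at 94.
Weighted total:
  Innovation 98.5 × 0.29 = 28.565
  Execution 94 × 0.12 = 11.28
  Difficulty 100 × 0.07 = 7
  Originality 49 × 0.09 = 4.41
  Technical merit 91 × 0.43 = 39.13
Sum = 90.385
90.385 is ≥ 88 and < 91 → B+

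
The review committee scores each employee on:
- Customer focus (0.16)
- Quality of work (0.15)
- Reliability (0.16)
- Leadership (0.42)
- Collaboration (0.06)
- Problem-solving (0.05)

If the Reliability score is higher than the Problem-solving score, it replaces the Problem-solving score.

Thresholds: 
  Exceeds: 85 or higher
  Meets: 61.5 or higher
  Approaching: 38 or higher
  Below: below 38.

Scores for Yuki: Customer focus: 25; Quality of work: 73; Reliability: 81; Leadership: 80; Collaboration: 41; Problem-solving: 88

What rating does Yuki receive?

Reliability (81) ≤ Problem-solving (88), so Problem-solving stays at 88.
Weighted total:
  Customer focus 25 × 0.16 = 4
  Quality of work 73 × 0.15 = 10.95
  Reliability 81 × 0.16 = 12.96
  Leadership 80 × 0.42 = 33.6
  Collaboration 41 × 0.06 = 2.46
  Problem-solving 88 × 0.05 = 4.4
Sum = 68.37
68.37 is ≥ 61.5 and < 85 → Meets

Meets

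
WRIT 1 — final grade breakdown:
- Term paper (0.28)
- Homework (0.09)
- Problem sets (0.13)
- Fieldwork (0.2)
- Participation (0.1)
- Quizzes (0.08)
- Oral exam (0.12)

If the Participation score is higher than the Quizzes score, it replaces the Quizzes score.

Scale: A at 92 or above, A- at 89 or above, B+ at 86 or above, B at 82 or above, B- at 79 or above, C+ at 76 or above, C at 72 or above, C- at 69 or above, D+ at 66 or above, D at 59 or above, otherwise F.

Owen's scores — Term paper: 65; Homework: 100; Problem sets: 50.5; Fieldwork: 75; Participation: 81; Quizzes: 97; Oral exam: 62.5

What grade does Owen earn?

C

Participation (81) ≤ Quizzes (97), so Quizzes stays at 97.
Weighted total:
  Term paper 65 × 0.28 = 18.2
  Homework 100 × 0.09 = 9
  Problem sets 50.5 × 0.13 = 6.565
  Fieldwork 75 × 0.2 = 15
  Participation 81 × 0.1 = 8.1
  Quizzes 97 × 0.08 = 7.76
  Oral exam 62.5 × 0.12 = 7.5
Sum = 72.125
72.125 is ≥ 72 and < 76 → C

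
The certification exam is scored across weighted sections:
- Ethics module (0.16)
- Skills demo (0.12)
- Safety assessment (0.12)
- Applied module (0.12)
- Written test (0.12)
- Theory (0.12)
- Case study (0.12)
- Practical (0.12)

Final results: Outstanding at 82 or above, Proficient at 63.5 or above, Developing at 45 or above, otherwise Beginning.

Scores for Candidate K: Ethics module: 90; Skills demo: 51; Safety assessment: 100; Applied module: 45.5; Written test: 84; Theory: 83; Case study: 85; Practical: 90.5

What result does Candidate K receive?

Proficient

Weighted total:
  Ethics module 90 × 0.16 = 14.4
  Skills demo 51 × 0.12 = 6.12
  Safety assessment 100 × 0.12 = 12
  Applied module 45.5 × 0.12 = 5.46
  Written test 84 × 0.12 = 10.08
  Theory 83 × 0.12 = 9.96
  Case study 85 × 0.12 = 10.2
  Practical 90.5 × 0.12 = 10.86
Sum = 79.08
79.08 is ≥ 63.5 and < 82 → Proficient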